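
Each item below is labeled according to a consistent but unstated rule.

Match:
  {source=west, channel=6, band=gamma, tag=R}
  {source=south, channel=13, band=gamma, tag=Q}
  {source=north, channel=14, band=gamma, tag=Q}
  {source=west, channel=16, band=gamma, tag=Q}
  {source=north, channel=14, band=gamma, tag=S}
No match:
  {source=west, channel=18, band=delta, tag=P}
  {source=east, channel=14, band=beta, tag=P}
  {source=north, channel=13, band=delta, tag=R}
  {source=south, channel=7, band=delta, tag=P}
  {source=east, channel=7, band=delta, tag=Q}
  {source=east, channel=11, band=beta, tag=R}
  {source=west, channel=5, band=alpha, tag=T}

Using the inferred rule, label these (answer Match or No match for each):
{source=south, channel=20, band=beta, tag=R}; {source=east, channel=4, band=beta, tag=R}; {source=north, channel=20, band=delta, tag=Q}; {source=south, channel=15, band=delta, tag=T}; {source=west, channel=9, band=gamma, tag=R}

'Match' ⟺ band is gamma.
{source=south, channel=20, band=beta, tag=R}: No match (band is beta).
{source=east, channel=4, band=beta, tag=R}: No match (band is beta).
{source=north, channel=20, band=delta, tag=Q}: No match (band is delta).
{source=south, channel=15, band=delta, tag=T}: No match (band is delta).
{source=west, channel=9, band=gamma, tag=R}: Match (band is gamma).

No match, No match, No match, No match, Match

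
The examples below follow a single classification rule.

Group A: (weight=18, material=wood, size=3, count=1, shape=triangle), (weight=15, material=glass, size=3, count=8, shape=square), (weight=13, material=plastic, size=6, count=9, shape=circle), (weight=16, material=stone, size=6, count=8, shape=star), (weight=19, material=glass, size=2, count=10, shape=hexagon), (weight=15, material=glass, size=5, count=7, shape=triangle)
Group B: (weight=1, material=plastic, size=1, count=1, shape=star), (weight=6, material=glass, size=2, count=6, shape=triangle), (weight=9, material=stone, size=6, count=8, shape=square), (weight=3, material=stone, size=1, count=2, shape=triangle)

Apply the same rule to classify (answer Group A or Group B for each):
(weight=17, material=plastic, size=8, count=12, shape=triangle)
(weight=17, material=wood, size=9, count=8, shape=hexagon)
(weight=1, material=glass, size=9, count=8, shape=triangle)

Group A, Group A, Group B

The rule appears to be: weight ≥ 13.
Group A: (weight=17, material=plastic, size=8, count=12, shape=triangle), since weight = 17.
Group A: (weight=17, material=wood, size=9, count=8, shape=hexagon), since weight = 17.
Group B: (weight=1, material=glass, size=9, count=8, shape=triangle), since weight = 1.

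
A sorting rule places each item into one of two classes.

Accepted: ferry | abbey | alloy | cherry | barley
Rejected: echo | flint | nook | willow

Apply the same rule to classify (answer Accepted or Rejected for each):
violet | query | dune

'Accepted' ⟺ contains 'y'.
violet: no 'y' — does not pass, so Rejected. query: has 'y' — has this property, so Accepted. dune: no 'y' — does not pass, so Rejected.

Rejected, Accepted, Rejected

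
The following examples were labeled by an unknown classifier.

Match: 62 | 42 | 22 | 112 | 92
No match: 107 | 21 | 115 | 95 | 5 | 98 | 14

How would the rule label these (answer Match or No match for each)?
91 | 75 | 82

The simplest hypothesis consistent with all the labels is: ends in digit 2.

No match, No match, Match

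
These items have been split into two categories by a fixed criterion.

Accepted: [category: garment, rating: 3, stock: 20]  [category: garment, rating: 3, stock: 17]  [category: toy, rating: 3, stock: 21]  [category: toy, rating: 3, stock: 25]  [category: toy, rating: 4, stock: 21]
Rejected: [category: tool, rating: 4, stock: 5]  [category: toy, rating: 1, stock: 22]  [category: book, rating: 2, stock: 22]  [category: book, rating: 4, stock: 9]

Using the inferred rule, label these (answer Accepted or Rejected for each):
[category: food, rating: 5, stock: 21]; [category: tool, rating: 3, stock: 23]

Accepted, Accepted

Rule: rating ≥ 3 AND stock ≥ 17. This holds for each 'Accepted' example and fails for each 'Rejected' one.
[category: food, rating: 5, stock: 21]: rating = 5, stock = 21, matches → Accepted.
[category: tool, rating: 3, stock: 23]: rating = 3, stock = 23, matches → Accepted.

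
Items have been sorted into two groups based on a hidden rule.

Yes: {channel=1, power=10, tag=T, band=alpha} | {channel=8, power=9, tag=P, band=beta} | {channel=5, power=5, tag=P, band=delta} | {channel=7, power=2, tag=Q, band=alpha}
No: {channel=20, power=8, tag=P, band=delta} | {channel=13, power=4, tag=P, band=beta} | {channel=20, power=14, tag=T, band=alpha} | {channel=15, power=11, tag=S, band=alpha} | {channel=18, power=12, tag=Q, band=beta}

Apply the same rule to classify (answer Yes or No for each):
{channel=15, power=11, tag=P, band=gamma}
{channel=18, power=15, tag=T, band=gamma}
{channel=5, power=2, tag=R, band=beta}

All 'Yes' examples share one property — channel ≤ 8 — and every 'No' example lacks it.
{channel=15, power=11, tag=P, band=gamma}: channel = 15, fails this test → No.
{channel=18, power=15, tag=T, band=gamma}: channel = 18, fails this test → No.
{channel=5, power=2, tag=R, band=beta}: channel = 5, satisfies this → Yes.

No, No, Yes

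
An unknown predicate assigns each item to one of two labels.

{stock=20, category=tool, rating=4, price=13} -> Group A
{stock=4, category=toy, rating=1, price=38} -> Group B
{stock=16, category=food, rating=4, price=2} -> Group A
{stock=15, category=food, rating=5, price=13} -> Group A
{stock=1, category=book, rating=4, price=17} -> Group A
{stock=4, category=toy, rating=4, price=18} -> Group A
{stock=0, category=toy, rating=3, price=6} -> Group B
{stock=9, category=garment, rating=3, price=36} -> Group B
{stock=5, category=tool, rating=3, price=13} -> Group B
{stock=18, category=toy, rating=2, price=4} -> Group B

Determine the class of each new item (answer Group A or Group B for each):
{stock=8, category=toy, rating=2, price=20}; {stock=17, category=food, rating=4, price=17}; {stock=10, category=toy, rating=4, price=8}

Group B, Group A, Group A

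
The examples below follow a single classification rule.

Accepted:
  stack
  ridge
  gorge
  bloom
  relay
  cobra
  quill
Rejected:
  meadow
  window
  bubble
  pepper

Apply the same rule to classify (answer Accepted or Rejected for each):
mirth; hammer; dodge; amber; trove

All 'Accepted' examples share one property — odd length — and every 'Rejected' example lacks it.
mirth → length 5 → Accepted.
hammer → length 6 → Rejected.
dodge → length 5 → Accepted.
amber → length 5 → Accepted.
trove → length 5 → Accepted.

Accepted, Rejected, Accepted, Accepted, Accepted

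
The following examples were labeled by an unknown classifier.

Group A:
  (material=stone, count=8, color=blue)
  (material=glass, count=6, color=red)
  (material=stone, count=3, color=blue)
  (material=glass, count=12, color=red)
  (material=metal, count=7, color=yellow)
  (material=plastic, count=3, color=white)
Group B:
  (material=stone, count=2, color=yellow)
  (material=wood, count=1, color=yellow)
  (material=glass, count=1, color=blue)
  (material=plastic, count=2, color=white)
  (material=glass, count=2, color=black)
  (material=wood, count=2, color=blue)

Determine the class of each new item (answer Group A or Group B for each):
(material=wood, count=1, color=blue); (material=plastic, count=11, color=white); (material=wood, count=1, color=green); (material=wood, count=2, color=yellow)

The simplest hypothesis consistent with all the labels is: count ≥ 3.
(material=wood, count=1, color=blue): Group B (count = 1).
(material=plastic, count=11, color=white): Group A (count = 11).
(material=wood, count=1, color=green): Group B (count = 1).
(material=wood, count=2, color=yellow): Group B (count = 2).

Group B, Group A, Group B, Group B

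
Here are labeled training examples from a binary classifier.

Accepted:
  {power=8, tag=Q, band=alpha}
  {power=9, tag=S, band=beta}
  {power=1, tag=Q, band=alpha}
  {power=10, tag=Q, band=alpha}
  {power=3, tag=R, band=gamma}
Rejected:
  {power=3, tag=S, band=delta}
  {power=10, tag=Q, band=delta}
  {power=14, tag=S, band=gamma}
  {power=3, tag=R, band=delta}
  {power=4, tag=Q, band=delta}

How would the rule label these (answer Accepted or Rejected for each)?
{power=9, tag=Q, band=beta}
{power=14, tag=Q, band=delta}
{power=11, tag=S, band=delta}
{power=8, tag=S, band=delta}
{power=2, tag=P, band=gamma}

Accepted, Rejected, Rejected, Rejected, Accepted

One predicate separates the groups cleanly: band is not delta AND power ≤ 10.
{power=9, tag=Q, band=beta} → band is beta, power = 9 → Accepted.
{power=14, tag=Q, band=delta} → band is delta, power = 14 → Rejected.
{power=11, tag=S, band=delta} → band is delta, power = 11 → Rejected.
{power=8, tag=S, band=delta} → band is delta, power = 8 → Rejected.
{power=2, tag=P, band=gamma} → band is gamma, power = 2 → Accepted.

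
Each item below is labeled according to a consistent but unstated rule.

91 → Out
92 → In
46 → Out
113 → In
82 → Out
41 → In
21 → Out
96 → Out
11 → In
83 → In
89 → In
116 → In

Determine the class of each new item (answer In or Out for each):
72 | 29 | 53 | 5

Out, In, In, In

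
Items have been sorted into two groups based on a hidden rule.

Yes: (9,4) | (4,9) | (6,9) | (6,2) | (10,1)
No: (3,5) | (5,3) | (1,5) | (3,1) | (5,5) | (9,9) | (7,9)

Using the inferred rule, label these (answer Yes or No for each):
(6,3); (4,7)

Rule: product is even. This holds for each 'Yes' example and fails for each 'No' one.
(6,3): 6·3 = 18 — matches, so Yes. (4,7): 4·7 = 28 — matches, so Yes.

Yes, Yes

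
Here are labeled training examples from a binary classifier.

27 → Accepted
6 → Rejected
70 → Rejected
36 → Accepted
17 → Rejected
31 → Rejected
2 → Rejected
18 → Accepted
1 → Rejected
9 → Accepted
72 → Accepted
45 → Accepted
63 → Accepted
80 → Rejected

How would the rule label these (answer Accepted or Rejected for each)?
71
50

Rule: multiple of 9. This holds for each 'Accepted' example and fails for each 'Rejected' one.
71 → 71 = 9·7 + 8 → Rejected.
50 → 50 = 9·5 + 5 → Rejected.

Rejected, Rejected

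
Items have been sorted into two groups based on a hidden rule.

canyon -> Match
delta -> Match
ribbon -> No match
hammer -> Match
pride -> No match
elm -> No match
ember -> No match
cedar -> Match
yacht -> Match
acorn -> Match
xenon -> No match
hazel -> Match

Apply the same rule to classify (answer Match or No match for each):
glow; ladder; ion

One predicate separates the groups cleanly: contains 'a'.

No match, Match, No match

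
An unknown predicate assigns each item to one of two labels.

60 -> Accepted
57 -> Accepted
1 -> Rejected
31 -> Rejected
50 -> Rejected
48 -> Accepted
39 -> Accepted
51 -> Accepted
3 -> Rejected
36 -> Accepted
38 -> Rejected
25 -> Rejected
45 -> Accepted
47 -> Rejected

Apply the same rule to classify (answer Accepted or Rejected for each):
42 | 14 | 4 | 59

The simplest hypothesis consistent with all the labels is: multiple of 3 AND at least 25.

Accepted, Rejected, Rejected, Rejected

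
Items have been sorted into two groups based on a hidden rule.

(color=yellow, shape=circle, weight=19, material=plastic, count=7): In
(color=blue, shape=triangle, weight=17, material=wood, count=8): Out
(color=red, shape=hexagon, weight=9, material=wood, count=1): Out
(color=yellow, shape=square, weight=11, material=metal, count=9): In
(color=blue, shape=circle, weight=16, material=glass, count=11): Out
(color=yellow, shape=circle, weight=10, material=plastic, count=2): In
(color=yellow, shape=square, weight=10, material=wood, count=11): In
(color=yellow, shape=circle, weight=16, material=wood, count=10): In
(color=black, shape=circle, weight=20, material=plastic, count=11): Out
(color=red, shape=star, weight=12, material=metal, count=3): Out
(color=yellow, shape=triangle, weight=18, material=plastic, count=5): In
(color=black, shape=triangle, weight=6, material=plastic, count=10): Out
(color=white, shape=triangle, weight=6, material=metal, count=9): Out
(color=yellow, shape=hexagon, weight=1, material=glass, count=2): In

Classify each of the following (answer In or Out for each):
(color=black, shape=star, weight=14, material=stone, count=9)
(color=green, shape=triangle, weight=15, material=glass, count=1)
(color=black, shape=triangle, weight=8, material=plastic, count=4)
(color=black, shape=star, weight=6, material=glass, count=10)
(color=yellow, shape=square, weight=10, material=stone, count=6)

The simplest hypothesis consistent with all the labels is: color is yellow.
Out: (color=black, shape=star, weight=14, material=stone, count=9), since color is black.
Out: (color=green, shape=triangle, weight=15, material=glass, count=1), since color is green.
Out: (color=black, shape=triangle, weight=8, material=plastic, count=4), since color is black.
Out: (color=black, shape=star, weight=6, material=glass, count=10), since color is black.
In: (color=yellow, shape=square, weight=10, material=stone, count=6), since color is yellow.

Out, Out, Out, Out, In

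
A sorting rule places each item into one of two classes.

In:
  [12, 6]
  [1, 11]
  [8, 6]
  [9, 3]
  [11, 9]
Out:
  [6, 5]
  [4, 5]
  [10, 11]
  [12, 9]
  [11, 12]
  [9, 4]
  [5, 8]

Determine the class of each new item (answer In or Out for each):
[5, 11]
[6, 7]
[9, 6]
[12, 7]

Looking at the examples, the only property every 'In' case has and every 'Out' case lacks is: sum is even.
[5, 11]: 5+11 = 16, matches → In.
[6, 7]: 6+7 = 13, fails the rule → Out.
[9, 6]: 9+6 = 15, fails the rule → Out.
[12, 7]: 12+7 = 19, fails the rule → Out.

In, Out, Out, Out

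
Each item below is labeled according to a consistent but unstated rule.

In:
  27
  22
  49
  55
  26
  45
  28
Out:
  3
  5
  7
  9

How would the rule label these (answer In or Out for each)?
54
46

In, In

Every 'In' example satisfies: at least 22. None of the 'Out' examples do.
54: In (54 ≥ 22). 46: In (46 ≥ 22).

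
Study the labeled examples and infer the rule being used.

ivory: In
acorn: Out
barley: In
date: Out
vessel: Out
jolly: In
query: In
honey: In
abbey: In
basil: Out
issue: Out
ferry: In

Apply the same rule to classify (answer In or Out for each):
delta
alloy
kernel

Out, In, Out

The common property of the 'In' items is: contains 'y'. No 'Out' item has it.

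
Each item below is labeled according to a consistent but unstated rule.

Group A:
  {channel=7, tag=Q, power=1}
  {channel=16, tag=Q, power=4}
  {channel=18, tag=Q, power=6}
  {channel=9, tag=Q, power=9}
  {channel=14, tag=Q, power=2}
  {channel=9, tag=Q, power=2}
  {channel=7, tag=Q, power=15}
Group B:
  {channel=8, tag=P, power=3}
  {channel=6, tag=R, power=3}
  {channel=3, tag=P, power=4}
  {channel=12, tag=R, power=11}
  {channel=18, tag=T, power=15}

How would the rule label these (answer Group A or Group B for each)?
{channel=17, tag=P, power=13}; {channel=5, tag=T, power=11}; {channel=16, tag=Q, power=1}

The common property of the 'Group A' items is: tag is Q. No 'Group B' item has it.
Group B: {channel=17, tag=P, power=13}, since tag is P. Group B: {channel=5, tag=T, power=11}, since tag is T. Group A: {channel=16, tag=Q, power=1}, since tag is Q.

Group B, Group B, Group A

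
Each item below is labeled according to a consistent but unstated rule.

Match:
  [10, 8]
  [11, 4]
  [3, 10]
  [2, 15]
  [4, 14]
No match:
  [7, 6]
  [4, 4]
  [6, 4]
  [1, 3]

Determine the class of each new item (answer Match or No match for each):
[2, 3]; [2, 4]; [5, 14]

'Match' ⟺ max ≥ 8.

No match, No match, Match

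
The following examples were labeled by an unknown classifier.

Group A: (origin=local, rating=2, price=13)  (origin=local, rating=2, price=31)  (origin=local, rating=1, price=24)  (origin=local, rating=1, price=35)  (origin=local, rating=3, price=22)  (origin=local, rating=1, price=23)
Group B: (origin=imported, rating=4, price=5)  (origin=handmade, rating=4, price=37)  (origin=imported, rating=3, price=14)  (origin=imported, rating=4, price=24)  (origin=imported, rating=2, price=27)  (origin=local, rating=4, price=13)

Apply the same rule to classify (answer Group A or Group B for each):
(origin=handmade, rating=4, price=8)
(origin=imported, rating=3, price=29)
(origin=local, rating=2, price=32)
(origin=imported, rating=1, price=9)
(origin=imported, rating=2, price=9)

One predicate separates the groups cleanly: origin is local AND rating ≤ 3.

Group B, Group B, Group A, Group B, Group B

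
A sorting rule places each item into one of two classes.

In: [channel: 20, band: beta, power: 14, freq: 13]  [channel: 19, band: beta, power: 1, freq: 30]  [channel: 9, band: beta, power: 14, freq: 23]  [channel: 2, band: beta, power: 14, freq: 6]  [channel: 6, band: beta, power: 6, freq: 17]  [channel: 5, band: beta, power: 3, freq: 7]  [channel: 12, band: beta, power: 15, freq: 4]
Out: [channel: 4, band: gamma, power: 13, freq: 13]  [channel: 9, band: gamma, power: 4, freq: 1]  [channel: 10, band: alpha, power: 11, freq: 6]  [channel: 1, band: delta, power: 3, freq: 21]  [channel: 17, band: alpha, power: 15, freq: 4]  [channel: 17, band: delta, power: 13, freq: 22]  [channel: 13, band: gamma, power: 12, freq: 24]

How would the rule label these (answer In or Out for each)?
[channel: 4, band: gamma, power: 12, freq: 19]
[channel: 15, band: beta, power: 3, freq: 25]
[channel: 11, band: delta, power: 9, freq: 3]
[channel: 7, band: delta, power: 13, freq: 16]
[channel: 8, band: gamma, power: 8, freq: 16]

Out, In, Out, Out, Out

The distinguishing property — band is beta — holds for all the 'In' cases and none of the 'Out' cases.
[channel: 4, band: gamma, power: 12, freq: 19] — band is gamma, hence Out.
[channel: 15, band: beta, power: 3, freq: 25] — band is beta, hence In.
[channel: 11, band: delta, power: 9, freq: 3] — band is delta, hence Out.
[channel: 7, band: delta, power: 13, freq: 16] — band is delta, hence Out.
[channel: 8, band: gamma, power: 8, freq: 16] — band is gamma, hence Out.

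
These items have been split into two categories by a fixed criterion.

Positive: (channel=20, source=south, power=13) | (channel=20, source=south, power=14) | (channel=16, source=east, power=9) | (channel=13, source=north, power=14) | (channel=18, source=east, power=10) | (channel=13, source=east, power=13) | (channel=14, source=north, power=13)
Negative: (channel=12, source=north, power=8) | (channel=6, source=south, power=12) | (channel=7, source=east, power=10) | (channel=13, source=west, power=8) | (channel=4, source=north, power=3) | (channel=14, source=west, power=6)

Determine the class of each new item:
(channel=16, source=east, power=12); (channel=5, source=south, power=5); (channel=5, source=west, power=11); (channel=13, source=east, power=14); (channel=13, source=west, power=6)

Positive, Negative, Negative, Positive, Negative

One predicate separates the groups cleanly: power ≥ 9 AND channel ≥ 12.
(channel=16, source=east, power=12): Positive (power = 12, channel = 16). (channel=5, source=south, power=5): Negative (power = 5, channel = 5). (channel=5, source=west, power=11): Negative (power = 11, channel = 5). (channel=13, source=east, power=14): Positive (power = 14, channel = 13). (channel=13, source=west, power=6): Negative (power = 6, channel = 13).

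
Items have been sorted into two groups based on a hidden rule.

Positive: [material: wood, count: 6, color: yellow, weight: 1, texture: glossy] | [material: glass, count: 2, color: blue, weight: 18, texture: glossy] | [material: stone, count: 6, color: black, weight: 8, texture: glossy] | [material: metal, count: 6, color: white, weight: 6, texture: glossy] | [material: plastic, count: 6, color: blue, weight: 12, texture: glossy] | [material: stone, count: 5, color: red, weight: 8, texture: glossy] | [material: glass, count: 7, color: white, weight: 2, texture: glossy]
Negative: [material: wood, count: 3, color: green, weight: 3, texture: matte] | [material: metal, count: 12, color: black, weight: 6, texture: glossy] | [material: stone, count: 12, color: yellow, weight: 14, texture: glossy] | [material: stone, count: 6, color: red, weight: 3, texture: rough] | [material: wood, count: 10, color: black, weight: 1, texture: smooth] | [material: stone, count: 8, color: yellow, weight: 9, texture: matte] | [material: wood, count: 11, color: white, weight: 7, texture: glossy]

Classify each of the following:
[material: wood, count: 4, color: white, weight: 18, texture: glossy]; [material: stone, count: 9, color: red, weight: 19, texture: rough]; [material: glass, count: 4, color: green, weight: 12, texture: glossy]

Positive, Negative, Positive

The simplest hypothesis consistent with all the labels is: texture is glossy AND count ≤ 7.
[material: wood, count: 4, color: white, weight: 18, texture: glossy]: texture is glossy, count = 4 — matches, so Positive. [material: stone, count: 9, color: red, weight: 19, texture: rough]: texture is rough, count = 9 — does not pass, so Negative. [material: glass, count: 4, color: green, weight: 12, texture: glossy]: texture is glossy, count = 4 — matches, so Positive.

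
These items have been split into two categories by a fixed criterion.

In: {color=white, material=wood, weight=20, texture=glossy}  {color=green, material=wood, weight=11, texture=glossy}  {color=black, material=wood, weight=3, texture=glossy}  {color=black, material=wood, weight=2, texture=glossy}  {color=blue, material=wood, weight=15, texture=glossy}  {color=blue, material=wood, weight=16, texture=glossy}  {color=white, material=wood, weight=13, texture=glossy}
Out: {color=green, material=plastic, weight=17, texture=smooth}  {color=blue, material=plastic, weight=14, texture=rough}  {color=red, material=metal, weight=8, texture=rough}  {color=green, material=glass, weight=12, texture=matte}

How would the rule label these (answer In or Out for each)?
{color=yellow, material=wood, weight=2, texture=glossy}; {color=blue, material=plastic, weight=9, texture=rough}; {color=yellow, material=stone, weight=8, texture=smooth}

In, Out, Out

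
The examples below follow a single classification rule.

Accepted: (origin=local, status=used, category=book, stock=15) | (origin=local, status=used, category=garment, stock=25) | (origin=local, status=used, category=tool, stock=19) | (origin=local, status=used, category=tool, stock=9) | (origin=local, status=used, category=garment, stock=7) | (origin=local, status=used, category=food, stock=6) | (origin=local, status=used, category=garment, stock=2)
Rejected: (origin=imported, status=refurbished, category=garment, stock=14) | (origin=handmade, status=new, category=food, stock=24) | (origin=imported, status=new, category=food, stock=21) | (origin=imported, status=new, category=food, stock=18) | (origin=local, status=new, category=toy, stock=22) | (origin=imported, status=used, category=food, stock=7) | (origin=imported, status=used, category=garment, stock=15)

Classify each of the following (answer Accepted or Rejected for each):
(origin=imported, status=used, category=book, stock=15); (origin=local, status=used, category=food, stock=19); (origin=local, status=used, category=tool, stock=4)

Rejected, Accepted, Accepted

'Accepted' ⟺ origin is local AND status is used.
(origin=imported, status=used, category=book, stock=15): origin is imported, status is used — lacks this property, so Rejected.
(origin=local, status=used, category=food, stock=19): origin is local, status is used — passes, so Accepted.
(origin=local, status=used, category=tool, stock=4): origin is local, status is used — passes, so Accepted.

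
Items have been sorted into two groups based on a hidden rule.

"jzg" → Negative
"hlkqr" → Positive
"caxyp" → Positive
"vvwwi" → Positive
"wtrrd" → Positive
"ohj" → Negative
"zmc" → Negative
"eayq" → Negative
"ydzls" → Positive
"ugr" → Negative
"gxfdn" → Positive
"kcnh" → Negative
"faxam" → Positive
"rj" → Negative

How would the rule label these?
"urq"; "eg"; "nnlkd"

All 'Positive' examples share one property — length 5 — and every 'Negative' example lacks it.
"urq": length 3, lacks this property → Negative.
"eg": length 2, lacks this property → Negative.
"nnlkd": length 5, matches → Positive.

Negative, Negative, Positive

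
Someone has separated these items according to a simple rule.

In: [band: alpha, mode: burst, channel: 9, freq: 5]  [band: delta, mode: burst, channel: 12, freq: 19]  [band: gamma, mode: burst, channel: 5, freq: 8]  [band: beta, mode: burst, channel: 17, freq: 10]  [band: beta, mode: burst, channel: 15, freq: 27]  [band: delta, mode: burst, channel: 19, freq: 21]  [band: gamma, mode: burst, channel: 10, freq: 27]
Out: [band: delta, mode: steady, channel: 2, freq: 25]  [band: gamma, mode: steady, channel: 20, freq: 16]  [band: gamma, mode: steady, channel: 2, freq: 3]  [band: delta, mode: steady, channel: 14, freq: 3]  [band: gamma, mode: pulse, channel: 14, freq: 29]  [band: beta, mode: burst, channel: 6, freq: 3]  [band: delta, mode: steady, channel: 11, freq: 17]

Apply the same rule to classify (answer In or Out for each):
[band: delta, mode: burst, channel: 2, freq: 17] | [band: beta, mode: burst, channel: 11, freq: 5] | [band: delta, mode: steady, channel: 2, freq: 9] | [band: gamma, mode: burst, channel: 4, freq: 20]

One predicate separates the groups cleanly: mode is burst AND freq ≥ 5.
[band: delta, mode: burst, channel: 2, freq: 17] — mode is burst, freq = 17, hence In.
[band: beta, mode: burst, channel: 11, freq: 5] — mode is burst, freq = 5, hence In.
[band: delta, mode: steady, channel: 2, freq: 9] — mode is steady, freq = 9, hence Out.
[band: gamma, mode: burst, channel: 4, freq: 20] — mode is burst, freq = 20, hence In.

In, In, Out, In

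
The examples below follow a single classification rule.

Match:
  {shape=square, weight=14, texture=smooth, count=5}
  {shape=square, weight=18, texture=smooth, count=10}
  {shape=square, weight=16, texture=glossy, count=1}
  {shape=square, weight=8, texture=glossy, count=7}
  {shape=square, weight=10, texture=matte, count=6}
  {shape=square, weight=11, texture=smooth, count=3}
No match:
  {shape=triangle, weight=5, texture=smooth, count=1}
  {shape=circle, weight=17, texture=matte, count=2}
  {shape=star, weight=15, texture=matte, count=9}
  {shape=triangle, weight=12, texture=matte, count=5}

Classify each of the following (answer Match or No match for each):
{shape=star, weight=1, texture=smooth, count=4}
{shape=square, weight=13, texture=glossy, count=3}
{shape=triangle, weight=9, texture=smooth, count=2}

Every 'Match' example satisfies: shape is square. None of the 'No match' examples do.
{shape=star, weight=1, texture=smooth, count=4} — shape is star, hence No match. {shape=square, weight=13, texture=glossy, count=3} — shape is square, hence Match. {shape=triangle, weight=9, texture=smooth, count=2} — shape is triangle, hence No match.

No match, Match, No match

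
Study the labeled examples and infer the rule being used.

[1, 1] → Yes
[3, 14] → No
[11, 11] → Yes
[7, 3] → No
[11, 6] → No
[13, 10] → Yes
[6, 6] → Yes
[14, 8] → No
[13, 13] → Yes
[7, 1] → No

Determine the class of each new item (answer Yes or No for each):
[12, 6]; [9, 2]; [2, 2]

'Yes' ⟺ |first − second| ≤ 3.

No, No, Yes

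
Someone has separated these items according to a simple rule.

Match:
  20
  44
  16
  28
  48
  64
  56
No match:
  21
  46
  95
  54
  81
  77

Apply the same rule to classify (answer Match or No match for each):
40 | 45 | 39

Checking candidate rules against both groups, what survives is: multiple of 4.
40: 40 = 4·10 — matches, so Match. 45: 45 = 4·11 + 1 — fails the rule, so No match. 39: 39 = 4·9 + 3 — fails the rule, so No match.

Match, No match, No match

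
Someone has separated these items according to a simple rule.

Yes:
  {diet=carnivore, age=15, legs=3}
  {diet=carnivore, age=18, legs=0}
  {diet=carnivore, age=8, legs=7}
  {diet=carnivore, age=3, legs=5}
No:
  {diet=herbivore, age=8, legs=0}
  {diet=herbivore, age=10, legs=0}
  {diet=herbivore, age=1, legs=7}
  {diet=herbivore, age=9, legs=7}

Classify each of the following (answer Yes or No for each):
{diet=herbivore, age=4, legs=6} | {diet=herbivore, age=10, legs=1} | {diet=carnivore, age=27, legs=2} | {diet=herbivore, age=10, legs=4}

No, No, Yes, No

The common property of the 'Yes' items is: diet is carnivore. No 'No' item has it.
{diet=herbivore, age=4, legs=6}: diet is herbivore, fails this test → No.
{diet=herbivore, age=10, legs=1}: diet is herbivore, fails this test → No.
{diet=carnivore, age=27, legs=2}: diet is carnivore, has this property → Yes.
{diet=herbivore, age=10, legs=4}: diet is herbivore, fails this test → No.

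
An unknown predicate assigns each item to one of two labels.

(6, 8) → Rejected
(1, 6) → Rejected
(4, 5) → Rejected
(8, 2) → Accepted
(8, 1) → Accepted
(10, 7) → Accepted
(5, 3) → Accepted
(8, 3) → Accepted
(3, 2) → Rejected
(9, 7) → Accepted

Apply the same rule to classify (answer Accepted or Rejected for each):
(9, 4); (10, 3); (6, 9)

Rule: first > second AND sum ≥ 7. This holds for each 'Accepted' example and fails for each 'Rejected' one.
(9, 4): Accepted (9 > 4, 9+4 = 13).
(10, 3): Accepted (10 > 3, 10+3 = 13).
(6, 9): Rejected (6 < 9, 6+9 = 15).

Accepted, Accepted, Rejected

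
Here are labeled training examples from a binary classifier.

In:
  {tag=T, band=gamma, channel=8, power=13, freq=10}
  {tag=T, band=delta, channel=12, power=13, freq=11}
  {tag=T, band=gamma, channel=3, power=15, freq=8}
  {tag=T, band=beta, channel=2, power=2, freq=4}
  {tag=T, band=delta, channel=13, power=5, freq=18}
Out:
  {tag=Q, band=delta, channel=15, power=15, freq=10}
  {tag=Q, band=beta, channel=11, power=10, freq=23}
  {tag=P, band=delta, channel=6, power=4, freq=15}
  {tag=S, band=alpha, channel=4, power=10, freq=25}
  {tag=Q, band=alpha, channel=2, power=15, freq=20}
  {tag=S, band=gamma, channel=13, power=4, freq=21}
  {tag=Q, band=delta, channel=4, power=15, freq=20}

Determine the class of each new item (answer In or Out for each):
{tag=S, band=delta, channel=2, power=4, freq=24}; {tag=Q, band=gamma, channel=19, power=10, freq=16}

Out, Out

The distinguishing property — tag is T — holds for all the 'In' cases and none of the 'Out' cases.
{tag=S, band=delta, channel=2, power=4, freq=24}: Out (tag is S).
{tag=Q, band=gamma, channel=19, power=10, freq=16}: Out (tag is Q).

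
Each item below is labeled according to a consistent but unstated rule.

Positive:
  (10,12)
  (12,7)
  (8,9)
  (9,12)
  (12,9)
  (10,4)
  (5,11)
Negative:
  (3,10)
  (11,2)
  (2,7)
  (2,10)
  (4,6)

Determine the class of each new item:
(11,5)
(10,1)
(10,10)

Positive, Negative, Positive

Rule: sum ≥ 14. This holds for each 'Positive' example and fails for each 'Negative' one.
(11,5): Positive (11+5 = 16).
(10,1): Negative (10+1 = 11).
(10,10): Positive (10+10 = 20).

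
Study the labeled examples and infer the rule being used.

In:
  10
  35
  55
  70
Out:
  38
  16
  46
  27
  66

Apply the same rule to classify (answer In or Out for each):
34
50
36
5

The distinguishing property — multiple of 5 — holds for all the 'In' cases and none of the 'Out' cases.
Out: 34, since 34 = 5·6 + 4.
In: 50, since 50 = 5·10.
Out: 36, since 36 = 5·7 + 1.
In: 5, since 5 = 5·1.

Out, In, Out, In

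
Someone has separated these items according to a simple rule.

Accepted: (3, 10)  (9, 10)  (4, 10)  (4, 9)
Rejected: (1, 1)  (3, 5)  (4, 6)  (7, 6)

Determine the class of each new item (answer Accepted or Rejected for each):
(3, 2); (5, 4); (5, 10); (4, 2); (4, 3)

Rejected, Rejected, Accepted, Rejected, Rejected

All 'Accepted' examples share one property — second ≥ 7 — and every 'Rejected' example lacks it.
(3, 2): second 2 — does not fit, so Rejected. (5, 4): second 4 — does not fit, so Rejected. (5, 10): second 10 — fits, so Accepted. (4, 2): second 2 — does not fit, so Rejected. (4, 3): second 3 — does not fit, so Rejected.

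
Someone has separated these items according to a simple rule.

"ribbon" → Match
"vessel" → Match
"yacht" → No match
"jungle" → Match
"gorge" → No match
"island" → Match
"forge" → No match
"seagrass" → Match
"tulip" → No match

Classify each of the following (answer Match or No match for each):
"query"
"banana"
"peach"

The common property of the 'Match' items is: even length. No 'No match' item has it.
"query" → length 5 → No match.
"banana" → length 6 → Match.
"peach" → length 5 → No match.

No match, Match, No match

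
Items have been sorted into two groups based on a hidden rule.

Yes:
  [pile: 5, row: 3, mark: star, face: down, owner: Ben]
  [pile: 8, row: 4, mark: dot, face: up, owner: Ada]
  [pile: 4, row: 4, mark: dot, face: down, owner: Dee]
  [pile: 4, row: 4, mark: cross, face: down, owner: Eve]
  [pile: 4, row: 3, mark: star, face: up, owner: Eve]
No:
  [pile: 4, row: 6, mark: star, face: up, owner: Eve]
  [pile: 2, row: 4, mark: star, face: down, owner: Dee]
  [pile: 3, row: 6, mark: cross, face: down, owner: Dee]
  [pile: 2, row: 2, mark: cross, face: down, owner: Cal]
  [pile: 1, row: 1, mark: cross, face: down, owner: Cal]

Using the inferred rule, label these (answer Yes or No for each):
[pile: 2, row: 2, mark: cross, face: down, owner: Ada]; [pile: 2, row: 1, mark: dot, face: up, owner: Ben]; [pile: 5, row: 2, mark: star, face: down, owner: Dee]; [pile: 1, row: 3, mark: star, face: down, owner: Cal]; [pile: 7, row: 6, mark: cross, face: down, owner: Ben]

No, No, Yes, No, No

'Yes' ⟺ row ≤ 4 AND pile ≥ 3.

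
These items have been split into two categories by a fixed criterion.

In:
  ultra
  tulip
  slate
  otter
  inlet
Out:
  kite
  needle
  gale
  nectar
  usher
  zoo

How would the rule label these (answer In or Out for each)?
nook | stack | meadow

The rule appears to be: odd length AND contains 't'.
nook → length 4, no 't' → Out. stack → length 5, has 't' → In. meadow → length 6, no 't' → Out.

Out, In, Out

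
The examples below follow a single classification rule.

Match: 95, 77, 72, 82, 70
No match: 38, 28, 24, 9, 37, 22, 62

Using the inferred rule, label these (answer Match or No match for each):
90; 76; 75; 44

Match, Match, Match, No match

The rule appears to be: at least 70.
Match: 90, since 90 ≥ 70. Match: 76, since 76 ≥ 70. Match: 75, since 75 ≥ 70. No match: 44, since 44 < 70.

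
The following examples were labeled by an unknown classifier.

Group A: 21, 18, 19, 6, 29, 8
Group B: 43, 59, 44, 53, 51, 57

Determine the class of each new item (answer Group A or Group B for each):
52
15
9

Group B, Group A, Group A

The classifier is using: at most 29.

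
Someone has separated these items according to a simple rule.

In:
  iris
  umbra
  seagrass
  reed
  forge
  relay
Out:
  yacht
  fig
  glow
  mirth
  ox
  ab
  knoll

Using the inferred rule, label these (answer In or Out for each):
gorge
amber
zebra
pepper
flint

In, In, In, In, Out

The distinguishing property — has ≥ 2 vowels — holds for all the 'In' cases and none of the 'Out' cases.
gorge: In (2 vowels).
amber: In (2 vowels).
zebra: In (2 vowels).
pepper: In (2 vowels).
flint: Out (1 vowel).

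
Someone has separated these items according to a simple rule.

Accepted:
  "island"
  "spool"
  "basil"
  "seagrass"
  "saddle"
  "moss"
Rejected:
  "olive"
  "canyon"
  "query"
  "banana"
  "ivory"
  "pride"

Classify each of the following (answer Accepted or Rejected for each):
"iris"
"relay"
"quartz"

The common property of the 'Accepted' items is: contains 's'. No 'Rejected' item has it.
"iris": Accepted (has 's').
"relay": Rejected (no 's').
"quartz": Rejected (no 's').

Accepted, Rejected, Rejected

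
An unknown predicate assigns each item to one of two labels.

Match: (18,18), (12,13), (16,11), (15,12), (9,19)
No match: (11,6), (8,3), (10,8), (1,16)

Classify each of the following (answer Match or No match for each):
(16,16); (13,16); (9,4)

Match, Match, No match

The distinguishing property — sum ≥ 25 — holds for all the 'Match' cases and none of the 'No match' cases.
(16,16): 16+16 = 32, passes → Match.
(13,16): 13+16 = 29, passes → Match.
(9,4): 9+4 = 13, does not fit → No match.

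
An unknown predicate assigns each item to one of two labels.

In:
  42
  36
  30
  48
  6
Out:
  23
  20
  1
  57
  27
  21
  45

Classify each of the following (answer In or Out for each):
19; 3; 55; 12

Checking candidate rules against both groups, what survives is: multiple of 6.
19 — 19 = 6·3 + 1, hence Out.
3 — 3 = 6·0 + 3, hence Out.
55 — 55 = 6·9 + 1, hence Out.
12 — 12 = 6·2, hence In.

Out, Out, Out, In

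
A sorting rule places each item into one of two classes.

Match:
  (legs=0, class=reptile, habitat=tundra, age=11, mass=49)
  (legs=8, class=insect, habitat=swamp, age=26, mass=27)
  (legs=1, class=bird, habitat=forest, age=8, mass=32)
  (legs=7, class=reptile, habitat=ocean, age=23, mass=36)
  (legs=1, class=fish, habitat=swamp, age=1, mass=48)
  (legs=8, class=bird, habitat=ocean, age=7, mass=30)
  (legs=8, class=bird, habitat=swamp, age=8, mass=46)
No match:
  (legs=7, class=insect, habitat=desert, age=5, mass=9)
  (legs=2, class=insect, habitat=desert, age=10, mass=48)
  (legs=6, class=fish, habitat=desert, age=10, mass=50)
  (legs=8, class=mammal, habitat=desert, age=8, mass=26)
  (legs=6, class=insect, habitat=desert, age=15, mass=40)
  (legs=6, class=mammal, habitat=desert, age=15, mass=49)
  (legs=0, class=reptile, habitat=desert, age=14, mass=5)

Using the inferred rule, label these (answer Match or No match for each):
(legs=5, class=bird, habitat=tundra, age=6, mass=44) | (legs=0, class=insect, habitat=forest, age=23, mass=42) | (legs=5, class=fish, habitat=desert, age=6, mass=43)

Match, Match, No match

The classifier is using: habitat is not desert.
(legs=5, class=bird, habitat=tundra, age=6, mass=44): habitat is tundra, meets the rule → Match. (legs=0, class=insect, habitat=forest, age=23, mass=42): habitat is forest, meets the rule → Match. (legs=5, class=fish, habitat=desert, age=6, mass=43): habitat is desert, fails the rule → No match.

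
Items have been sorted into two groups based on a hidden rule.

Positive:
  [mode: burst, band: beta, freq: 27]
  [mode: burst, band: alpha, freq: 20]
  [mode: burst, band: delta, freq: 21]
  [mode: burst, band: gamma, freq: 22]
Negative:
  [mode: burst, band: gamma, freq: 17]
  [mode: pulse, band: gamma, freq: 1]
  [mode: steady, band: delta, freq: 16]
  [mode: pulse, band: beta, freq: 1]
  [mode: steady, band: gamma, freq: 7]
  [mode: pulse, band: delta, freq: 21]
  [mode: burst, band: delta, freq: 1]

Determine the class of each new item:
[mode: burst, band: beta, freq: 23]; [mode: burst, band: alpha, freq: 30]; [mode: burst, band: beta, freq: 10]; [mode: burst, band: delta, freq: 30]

The common property of the 'Positive' items is: mode is burst AND freq ≥ 20. No 'Negative' item has it.

Positive, Positive, Negative, Positive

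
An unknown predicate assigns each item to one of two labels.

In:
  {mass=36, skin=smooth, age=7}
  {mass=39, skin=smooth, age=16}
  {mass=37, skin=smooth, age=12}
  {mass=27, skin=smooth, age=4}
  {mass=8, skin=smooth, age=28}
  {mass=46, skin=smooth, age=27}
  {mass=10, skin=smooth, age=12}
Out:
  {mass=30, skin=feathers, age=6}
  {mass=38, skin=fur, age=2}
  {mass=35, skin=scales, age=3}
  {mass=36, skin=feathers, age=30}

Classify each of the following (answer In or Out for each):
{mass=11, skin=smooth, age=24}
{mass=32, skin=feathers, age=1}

One predicate separates the groups cleanly: skin is smooth.
{mass=11, skin=smooth, age=24}: skin is smooth, meets the rule → In.
{mass=32, skin=feathers, age=1}: skin is feathers, does not satisfy this → Out.

In, Out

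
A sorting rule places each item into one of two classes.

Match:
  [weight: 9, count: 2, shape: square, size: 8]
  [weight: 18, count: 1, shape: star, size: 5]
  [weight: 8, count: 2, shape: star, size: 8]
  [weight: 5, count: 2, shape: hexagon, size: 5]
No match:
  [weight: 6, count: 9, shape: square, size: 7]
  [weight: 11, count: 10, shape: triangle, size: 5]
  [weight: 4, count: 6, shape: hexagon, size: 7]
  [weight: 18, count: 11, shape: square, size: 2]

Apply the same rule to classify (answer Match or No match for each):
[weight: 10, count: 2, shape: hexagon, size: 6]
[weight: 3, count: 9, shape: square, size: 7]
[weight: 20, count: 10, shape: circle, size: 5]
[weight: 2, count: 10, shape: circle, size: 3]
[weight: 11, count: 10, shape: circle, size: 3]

Match, No match, No match, No match, No match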